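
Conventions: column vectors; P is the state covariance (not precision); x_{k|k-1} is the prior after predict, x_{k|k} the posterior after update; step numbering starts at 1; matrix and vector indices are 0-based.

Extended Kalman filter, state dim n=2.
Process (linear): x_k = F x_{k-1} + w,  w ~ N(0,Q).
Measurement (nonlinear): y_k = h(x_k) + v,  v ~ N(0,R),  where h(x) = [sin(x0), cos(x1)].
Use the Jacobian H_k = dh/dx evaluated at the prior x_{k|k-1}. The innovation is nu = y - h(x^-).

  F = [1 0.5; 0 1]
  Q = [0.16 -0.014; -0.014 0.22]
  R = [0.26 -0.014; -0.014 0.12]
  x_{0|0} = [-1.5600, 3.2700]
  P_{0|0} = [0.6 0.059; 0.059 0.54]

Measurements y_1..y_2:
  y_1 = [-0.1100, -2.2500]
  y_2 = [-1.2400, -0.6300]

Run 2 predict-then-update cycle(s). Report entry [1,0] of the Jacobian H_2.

step 1: x^-=[0.0750, 3.2700]  P^-=[0.9540 0.3150; 0.3150 0.7600]  H_jac=[0.9972 0.0000; 0.0000 0.1281]  S=[1.2086 0.0262; 0.0262 0.1325]  K=[0.7839 0.1493; 0.2450 0.6862]  nu=[-0.1849, -1.2582]  x^+=[-0.2579, 2.3613]  P^+=[0.2023 0.0542; 0.0542 0.6163]
step 2: x^-=[0.9228, 2.3613]  P^-=[0.5706 0.3484; 0.3484 0.8363]  H_jac=[0.6036 0.0000; 0.0000 -0.7035]  S=[0.4679 -0.1619; -0.1619 0.5339]  K=[0.6449 -0.2634; 0.0760 -1.0789]  nu=[-2.0373, 0.0807]  x^+=[-0.4124, 2.1193]  P^+=[0.2839 0.0578; 0.0578 0.1855]

H_jac[1,0] = 0.0000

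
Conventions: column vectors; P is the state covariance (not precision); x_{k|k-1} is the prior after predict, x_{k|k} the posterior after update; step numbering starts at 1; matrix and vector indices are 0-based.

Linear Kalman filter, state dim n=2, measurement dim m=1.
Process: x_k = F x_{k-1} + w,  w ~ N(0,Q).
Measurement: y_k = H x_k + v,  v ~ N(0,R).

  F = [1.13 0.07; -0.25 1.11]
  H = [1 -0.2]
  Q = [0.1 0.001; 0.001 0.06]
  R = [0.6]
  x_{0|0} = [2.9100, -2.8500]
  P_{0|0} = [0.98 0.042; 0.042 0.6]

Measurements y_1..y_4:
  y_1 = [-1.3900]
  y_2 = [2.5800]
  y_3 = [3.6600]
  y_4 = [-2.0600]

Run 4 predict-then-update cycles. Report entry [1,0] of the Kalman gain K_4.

step 1: x^-=[3.0888, -3.8910]  P^-=[1.3609 -0.1773; -0.1773 0.8372]  S=[2.0653]  K=[0.6761; -0.1669]  nu=[-5.2570]  x^+=[-0.4655, -3.0136]  P^+=[0.4168 0.0558; 0.0558 0.7797]
step 2: x^-=[-0.7370, -3.2287]  P^-=[0.6449 0.0128; 0.0128 1.0157]  S=[1.2804]  K=[0.5017; -0.1486]  nu=[2.6712]  x^+=[0.6031, -3.6257]  P^+=[0.3227 0.1083; 0.1083 0.9874]
step 3: x^-=[0.4277, -4.1753]  P^-=[0.5340 0.1205; 0.1205 1.2367]  S=[1.1352]  K=[0.4491; -0.1117]  nu=[2.3972]  x^+=[1.5044, -4.4431]  P^+=[0.3050 0.1775; 0.1775 1.2225]
step 4: x^-=[1.3889, -5.3080]  P^-=[0.5235 0.2293; 0.2293 1.4868]  S=[1.0912]  K=[0.4377; -0.0623]  nu=[-4.5105]  x^+=[-0.5853, -5.0268]  P^+=[0.3144 0.2591; 0.2591 1.4826]

K[1,0] = -0.0623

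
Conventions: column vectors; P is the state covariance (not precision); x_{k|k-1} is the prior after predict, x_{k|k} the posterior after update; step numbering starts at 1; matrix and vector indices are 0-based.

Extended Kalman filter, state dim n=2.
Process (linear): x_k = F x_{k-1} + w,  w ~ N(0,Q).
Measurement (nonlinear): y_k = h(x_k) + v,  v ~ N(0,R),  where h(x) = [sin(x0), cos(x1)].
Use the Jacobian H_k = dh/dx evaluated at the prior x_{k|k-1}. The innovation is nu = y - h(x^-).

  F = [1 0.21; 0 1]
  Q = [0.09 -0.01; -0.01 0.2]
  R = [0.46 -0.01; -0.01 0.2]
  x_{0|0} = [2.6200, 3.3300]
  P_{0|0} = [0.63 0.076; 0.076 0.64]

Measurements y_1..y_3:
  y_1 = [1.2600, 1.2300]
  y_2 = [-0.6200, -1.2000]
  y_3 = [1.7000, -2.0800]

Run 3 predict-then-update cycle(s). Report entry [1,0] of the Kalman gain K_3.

K[1,0] = -0.0140

step 1: x^-=[3.3193, 3.3300]  P^-=[0.7801 0.2004; 0.2004 0.8400]  H_jac=[-0.9843 0.0000; 0.0000 0.1873]  S=[1.2158 -0.0469; -0.0469 0.2295]  K=[-0.6302 0.0346; -0.1368 0.6576]  nu=[1.4368, 2.2123]  x^+=[2.4904, 4.5883]  P^+=[0.2949 0.0706; 0.0706 0.7095]
step 2: x^-=[3.4539, 4.5883]  P^-=[0.4459 0.2096; 0.2096 0.9095]  H_jac=[-0.9516 0.0000; 0.0000 0.9923]  S=[0.8638 -0.2080; -0.2080 1.0956]  K=[-0.4668 0.1013; -0.0342 0.8173]  nu=[-0.3127, -1.0762]  x^+=[3.4909, 3.7194]  P^+=[0.2267 0.0251; 0.0251 0.1651]
step 3: x^-=[4.2720, 3.7194]  P^-=[0.3346 0.0498; 0.0498 0.3651]  H_jac=[-0.4263 0.0000; 0.0000 0.5462]  S=[0.5208 -0.0216; -0.0216 0.3089]  K=[-0.2710 0.0691; -0.0140 0.6445]  nu=[2.6046, -1.2423]  x^+=[3.4804, 2.8822]  P^+=[0.2940 0.0303; 0.0303 0.2363]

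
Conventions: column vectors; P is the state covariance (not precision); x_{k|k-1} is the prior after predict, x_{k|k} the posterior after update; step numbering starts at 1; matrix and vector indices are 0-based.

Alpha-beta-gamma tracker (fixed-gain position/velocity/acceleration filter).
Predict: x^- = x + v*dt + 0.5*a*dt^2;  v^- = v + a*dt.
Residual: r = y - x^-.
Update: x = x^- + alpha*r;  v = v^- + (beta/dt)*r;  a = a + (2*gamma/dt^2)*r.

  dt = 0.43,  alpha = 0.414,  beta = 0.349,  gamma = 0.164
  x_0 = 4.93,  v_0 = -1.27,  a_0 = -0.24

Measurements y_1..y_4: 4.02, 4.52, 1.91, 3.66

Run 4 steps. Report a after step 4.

a_post = 1.4987

step 1: x_pred=4.3617  r=-0.3417  x^+=4.2202  v^+=-1.6505  a^+=-0.8462
step 2: x_pred=3.4323  r=1.0877  x^+=3.8826  v^+=-1.1316  a^+=1.0834
step 3: x_pred=3.4962  r=-1.5862  x^+=2.8395  v^+=-1.9531  a^+=-1.7304
step 4: x_pred=1.8397  r=1.8203  x^+=2.5933  v^+=-1.2198  a^+=1.4987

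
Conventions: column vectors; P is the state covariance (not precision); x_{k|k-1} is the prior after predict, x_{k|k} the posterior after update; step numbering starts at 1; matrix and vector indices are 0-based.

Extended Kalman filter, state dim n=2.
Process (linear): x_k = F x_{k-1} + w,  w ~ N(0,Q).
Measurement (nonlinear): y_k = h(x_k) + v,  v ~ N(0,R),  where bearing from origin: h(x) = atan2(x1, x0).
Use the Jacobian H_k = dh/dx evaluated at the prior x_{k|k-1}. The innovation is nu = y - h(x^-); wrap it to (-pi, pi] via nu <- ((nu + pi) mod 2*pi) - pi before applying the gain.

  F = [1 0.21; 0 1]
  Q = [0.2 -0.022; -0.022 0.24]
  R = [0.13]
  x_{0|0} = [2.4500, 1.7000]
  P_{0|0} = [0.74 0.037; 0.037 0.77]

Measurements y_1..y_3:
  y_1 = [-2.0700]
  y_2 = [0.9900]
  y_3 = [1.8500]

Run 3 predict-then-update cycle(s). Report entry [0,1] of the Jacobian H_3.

step 1: x^-=[2.8070, 1.7000]  P^-=[0.9895 0.1767; 0.1767 1.0100]  H_jac=[-0.1579 0.2606]  S=[0.2087]  K=[-0.5277; 1.1276]  nu=[-2.6145]  x^+=[4.1866, -1.2481]  P^+=[0.9314 0.3009; 0.3009 0.7446]
step 2: x^-=[3.9245, -1.2481]  P^-=[1.2906 0.4353; 0.4353 0.9846]  H_jac=[0.0736 0.2314]  S=[0.2045]  K=[0.9568; 1.2705]  nu=[1.2979]  x^+=[5.1663, 0.4010]  P^+=[1.1033 0.1866; 0.1866 0.6544]
step 3: x^-=[5.2505, 0.4010]  P^-=[1.4106 0.3020; 0.3020 0.8944]  H_jac=[-0.0145 0.1894]  S=[0.1607]  K=[0.2290; 1.0267]  nu=[1.7738]  x^+=[5.6567, 2.2220]  P^+=[1.4022 0.2643; 0.2643 0.7250]

H_jac[0,1] = 0.1894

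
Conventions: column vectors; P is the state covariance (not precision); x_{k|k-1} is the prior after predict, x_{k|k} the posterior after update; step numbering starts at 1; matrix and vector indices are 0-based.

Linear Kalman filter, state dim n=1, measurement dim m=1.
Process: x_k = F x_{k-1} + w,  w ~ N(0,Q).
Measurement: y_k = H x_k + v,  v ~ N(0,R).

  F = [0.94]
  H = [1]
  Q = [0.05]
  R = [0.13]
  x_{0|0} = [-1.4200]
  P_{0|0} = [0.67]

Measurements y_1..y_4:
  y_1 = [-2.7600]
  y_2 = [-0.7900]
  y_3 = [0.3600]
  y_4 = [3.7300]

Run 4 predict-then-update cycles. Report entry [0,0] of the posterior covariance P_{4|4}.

step 1: x^-=[-1.3348]  P^-=[0.6420]  S=[0.7720]  K=[0.8316]  nu=[-1.4252]  x^+=[-2.5200]  P^+=[0.1081]
step 2: x^-=[-2.3688]  P^-=[0.1455]  S=[0.2755]  K=[0.5282]  nu=[1.5788]  x^+=[-1.5349]  P^+=[0.0687]
step 3: x^-=[-1.4428]  P^-=[0.1107]  S=[0.2407]  K=[0.4598]  nu=[1.8028]  x^+=[-0.6138]  P^+=[0.0598]
step 4: x^-=[-0.5770]  P^-=[0.1028]  S=[0.2328]  K=[0.4416]  nu=[4.3070]  x^+=[1.3251]  P^+=[0.0574]

P_post[0,0] = 0.0574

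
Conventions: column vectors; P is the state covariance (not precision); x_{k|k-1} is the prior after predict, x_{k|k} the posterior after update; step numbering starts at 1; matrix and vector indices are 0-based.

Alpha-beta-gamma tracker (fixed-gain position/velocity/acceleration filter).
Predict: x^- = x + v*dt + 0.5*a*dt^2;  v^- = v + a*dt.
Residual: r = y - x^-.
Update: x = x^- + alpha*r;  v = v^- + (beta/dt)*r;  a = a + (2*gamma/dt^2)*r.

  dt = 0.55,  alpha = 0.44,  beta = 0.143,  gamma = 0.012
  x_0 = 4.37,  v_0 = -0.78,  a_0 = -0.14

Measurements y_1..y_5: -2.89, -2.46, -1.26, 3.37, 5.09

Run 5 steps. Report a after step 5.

a_post = 0.5269

step 1: x_pred=3.9198  r=-6.8098  x^+=0.9235  v^+=-2.6276  a^+=-0.6803
step 2: x_pred=-0.6245  r=-1.8355  x^+=-1.4321  v^+=-3.4789  a^+=-0.8259
step 3: x_pred=-3.4705  r=2.2105  x^+=-2.4979  v^+=-3.3585  a^+=-0.6505
step 4: x_pred=-4.4434  r=7.8134  x^+=-1.0055  v^+=-1.6848  a^+=-0.0306
step 5: x_pred=-1.9368  r=7.0268  x^+=1.1550  v^+=0.1254  a^+=0.5269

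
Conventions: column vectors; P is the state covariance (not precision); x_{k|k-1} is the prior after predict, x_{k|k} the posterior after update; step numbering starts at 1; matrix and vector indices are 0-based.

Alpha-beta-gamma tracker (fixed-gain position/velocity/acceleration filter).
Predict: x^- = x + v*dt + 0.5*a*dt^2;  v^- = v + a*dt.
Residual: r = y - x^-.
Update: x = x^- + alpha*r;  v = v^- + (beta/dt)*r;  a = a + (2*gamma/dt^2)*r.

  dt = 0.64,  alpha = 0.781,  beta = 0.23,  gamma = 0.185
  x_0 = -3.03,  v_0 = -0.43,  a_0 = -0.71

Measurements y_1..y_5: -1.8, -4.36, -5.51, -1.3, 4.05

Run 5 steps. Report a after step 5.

step 1: x_pred=-3.4506  r=1.6506  x^+=-2.1615  v^+=-0.2912  a^+=0.7810
step 2: x_pred=-2.1879  r=-2.1721  x^+=-3.8843  v^+=-0.5720  a^+=-1.1811
step 3: x_pred=-4.4922  r=-1.0178  x^+=-5.2871  v^+=-1.6936  a^+=-2.1004
step 4: x_pred=-6.8012  r=5.5012  x^+=-2.5048  v^+=-1.0609  a^+=2.8689
step 5: x_pred=-2.5962  r=6.6462  x^+=2.5945  v^+=3.1637  a^+=8.8725

a_post = 8.8725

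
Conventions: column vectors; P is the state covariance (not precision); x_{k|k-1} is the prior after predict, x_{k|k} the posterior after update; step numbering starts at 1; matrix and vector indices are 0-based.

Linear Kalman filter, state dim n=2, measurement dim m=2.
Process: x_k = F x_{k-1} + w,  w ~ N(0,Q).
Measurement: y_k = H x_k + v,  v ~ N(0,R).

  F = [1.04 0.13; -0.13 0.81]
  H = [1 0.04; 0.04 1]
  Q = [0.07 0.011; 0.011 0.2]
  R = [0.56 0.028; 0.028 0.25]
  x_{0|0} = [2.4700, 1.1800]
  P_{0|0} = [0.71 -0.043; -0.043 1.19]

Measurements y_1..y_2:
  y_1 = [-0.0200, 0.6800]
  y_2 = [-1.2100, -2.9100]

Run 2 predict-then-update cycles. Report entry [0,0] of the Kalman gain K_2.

step 1: x^-=[2.7222, 0.6347]  P^-=[0.8464 0.0048; 0.0048 1.0018]  S=[1.4084 0.1068; 0.1068 1.2536]  K=[0.6027 -0.0205; -0.0289 0.8018]  nu=[-2.7676, -0.0636]  x^+=[1.0556, 0.6637]  P^+=[0.3370 -0.0017; -0.0017 0.1997]
step 2: x^-=[1.1841, 0.4004]  P^-=[0.4374 -0.0150; -0.0150 0.3371]  S=[0.9967 0.0440; 0.0440 0.5866]  K=[0.4395 -0.0286; -0.0269 0.5757]  nu=[-2.4101, -3.3577]  x^+=[0.2210, -1.4677]  P^+=[0.2455 -0.0047; -0.0047 0.1433]

K[0,0] = 0.4395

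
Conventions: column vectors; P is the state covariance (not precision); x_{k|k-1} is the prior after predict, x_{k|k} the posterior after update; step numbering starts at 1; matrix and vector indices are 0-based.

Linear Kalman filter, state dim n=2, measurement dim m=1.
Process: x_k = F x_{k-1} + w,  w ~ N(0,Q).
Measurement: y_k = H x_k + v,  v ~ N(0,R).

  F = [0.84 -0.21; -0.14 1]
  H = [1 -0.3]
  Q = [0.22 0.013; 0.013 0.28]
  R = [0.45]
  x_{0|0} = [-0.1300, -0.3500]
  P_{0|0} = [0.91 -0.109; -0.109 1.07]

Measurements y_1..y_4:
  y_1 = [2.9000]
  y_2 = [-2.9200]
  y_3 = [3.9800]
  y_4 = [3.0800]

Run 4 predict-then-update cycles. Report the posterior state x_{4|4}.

step 1: x^-=[-0.0357, -0.3318]  P^-=[0.9477 -0.4135; -0.4135 1.3984]  S=[1.7717]  K=[0.6050; -0.4702]  nu=[2.8362]  x^+=[1.6800, -1.6653]  P^+=[0.2994 0.0904; 0.0904 1.0067]
step 2: x^-=[1.7609, -1.9005]  P^-=[0.4437 -0.1550; -0.1550 1.2673]  S=[1.1008]  K=[0.4453; -0.4862]  nu=[-5.2511]  x^+=[-0.5776, 0.6525]  P^+=[0.2254 0.0833; 0.0833 1.0071]
step 3: x^-=[-0.6222, 0.7333]  P^-=[0.3941 -0.1525; -0.1525 1.2682]  S=[1.0497]  K=[0.4190; -0.5077]  nu=[4.8222]  x^+=[1.3983, -1.7151]  P^+=[0.2098 0.0708; 0.0708 0.9975]
step 4: x^-=[1.5347, -1.9108]  P^-=[0.3870 -0.1596; -0.1596 1.2618]  S=[1.0464]  K=[0.4156; -0.5143]  nu=[0.9720]  x^+=[1.9387, -2.4108]  P^+=[0.2063 0.0641; 0.0641 0.9850]

x_post = [1.9387, -2.4108]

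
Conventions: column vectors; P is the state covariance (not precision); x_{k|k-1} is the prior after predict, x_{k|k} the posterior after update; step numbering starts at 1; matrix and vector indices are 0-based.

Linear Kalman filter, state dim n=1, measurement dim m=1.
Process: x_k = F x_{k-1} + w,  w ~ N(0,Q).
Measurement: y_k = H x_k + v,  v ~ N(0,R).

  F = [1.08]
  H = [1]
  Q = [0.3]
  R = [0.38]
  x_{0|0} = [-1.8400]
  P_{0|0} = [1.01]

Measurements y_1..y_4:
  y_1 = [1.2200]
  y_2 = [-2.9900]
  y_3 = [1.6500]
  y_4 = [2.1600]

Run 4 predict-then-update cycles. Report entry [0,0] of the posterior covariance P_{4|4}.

step 1: x^-=[-1.9872]  P^-=[1.4781]  S=[1.8581]  K=[0.7955]  nu=[3.2072]  x^+=[0.5641]  P^+=[0.3023]
step 2: x^-=[0.6092]  P^-=[0.6526]  S=[1.0326]  K=[0.6320]  nu=[-3.5992]  x^+=[-1.6655]  P^+=[0.2402]
step 3: x^-=[-1.7987]  P^-=[0.5801]  S=[0.9601]  K=[0.6042]  nu=[3.4487]  x^+=[0.2851]  P^+=[0.2296]
step 4: x^-=[0.3079]  P^-=[0.5678]  S=[0.9478]  K=[0.5991]  nu=[1.8521]  x^+=[1.4174]  P^+=[0.2276]

P_post[0,0] = 0.2276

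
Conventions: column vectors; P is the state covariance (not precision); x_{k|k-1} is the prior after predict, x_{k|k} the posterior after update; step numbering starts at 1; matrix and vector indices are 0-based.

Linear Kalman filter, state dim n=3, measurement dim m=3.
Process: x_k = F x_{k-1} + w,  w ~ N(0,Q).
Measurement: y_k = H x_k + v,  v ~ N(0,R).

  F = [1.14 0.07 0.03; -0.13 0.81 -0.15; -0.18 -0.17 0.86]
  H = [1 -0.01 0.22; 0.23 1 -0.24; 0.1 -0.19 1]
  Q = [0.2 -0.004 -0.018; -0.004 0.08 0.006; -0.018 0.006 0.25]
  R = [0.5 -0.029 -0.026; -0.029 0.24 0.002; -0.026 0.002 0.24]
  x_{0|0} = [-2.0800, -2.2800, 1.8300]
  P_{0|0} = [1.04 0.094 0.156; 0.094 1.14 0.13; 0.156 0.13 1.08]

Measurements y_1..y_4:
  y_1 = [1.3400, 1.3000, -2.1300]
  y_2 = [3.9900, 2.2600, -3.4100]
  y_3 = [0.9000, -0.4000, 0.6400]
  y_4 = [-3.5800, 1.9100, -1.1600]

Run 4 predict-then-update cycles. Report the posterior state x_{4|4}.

x_post = [-0.4481, 0.7521, -1.1278]

step 1: x^-=[-2.4759, -1.8509, 2.3358]  P^-=[1.5844 -0.0379 -0.0772; -0.0379 0.8245 -0.1969; -0.0772 -0.1969 1.0349]  S=[2.1022 0.2055 0.3002; 0.2055 1.2936 -0.5906; 0.3002 -0.5906 1.3813]  K=[0.7388 0.1308 -0.0406; -0.1241 0.7221 0.0769; -0.0396 0.0051 0.7815]  nu=[3.2835, 4.2809, -4.5699]  x^+=[0.6956, 0.4809, -1.3437]  P^+=[0.3846 -0.0992 -0.0860; -0.0992 0.2177 0.0744; -0.0860 0.0744 0.2113]
step 2: x^-=[0.7863, 0.5007, -1.3625]  P^-=[0.6797 -0.1242 -0.1533; -0.1242 0.2336 0.0311; -0.1533 0.0311 0.4238]  S=[1.1351 0.0146 0.0011; 0.0146 0.4788 -0.1346; 0.0011 -0.1346 0.6413]  K=[0.5689 0.1054 -0.0751; -0.1111 0.4301 0.0503; -0.0532 -0.0458 0.6182]  nu=[3.5085, 1.2515, -2.0310]  x^+=[3.0667, 0.5471, -2.8622]  P^+=[0.2996 -0.0789 -0.0776; -0.0789 0.1366 0.0497; -0.0776 0.0497 0.1669]
step 3: x^-=[3.4484, 0.4738, -3.1065]  P^-=[0.5725 -0.0993 -0.1334; -0.0993 0.1800 0.0249; -0.1334 0.0249 0.3917]  S=[1.0347 0.0119 -0.0009; 0.0119 0.4299 -0.1201; -0.0009 -0.1201 0.6116]  K=[0.5245 0.1157 -0.0702; -0.0966 0.3655 0.0402; -0.0446 -0.0638 0.5984]  nu=[-1.8602, -2.4125, 3.4917]  x^+=[1.9486, -0.0881, -0.7802]  P^+=[0.2756 -0.0680 -0.0707; -0.0680 0.1163 0.0418; -0.0707 0.0418 0.1597]
step 4: x^-=[2.1918, -0.2076, -1.0068]  P^-=[0.5434 -0.0882 -0.1245; -0.0882 0.1659 0.0204; -0.1245 0.0204 0.3859]  S=[1.0090 0.0141 0.0021; 0.0141 0.4203 -0.1189; 0.0021 -0.1189 0.6080]  K=[0.5107 0.1230 -0.0655; -0.0895 0.3480 0.0356; -0.0397 -0.0705 0.5942]  nu=[-5.5524, 1.3719, -0.4118]  x^+=[-0.4481, 0.7521, -1.1278]  P^+=[0.2677 -0.0632 -0.0675; -0.0632 0.1100 0.0388; -0.0675 0.0388 0.1576]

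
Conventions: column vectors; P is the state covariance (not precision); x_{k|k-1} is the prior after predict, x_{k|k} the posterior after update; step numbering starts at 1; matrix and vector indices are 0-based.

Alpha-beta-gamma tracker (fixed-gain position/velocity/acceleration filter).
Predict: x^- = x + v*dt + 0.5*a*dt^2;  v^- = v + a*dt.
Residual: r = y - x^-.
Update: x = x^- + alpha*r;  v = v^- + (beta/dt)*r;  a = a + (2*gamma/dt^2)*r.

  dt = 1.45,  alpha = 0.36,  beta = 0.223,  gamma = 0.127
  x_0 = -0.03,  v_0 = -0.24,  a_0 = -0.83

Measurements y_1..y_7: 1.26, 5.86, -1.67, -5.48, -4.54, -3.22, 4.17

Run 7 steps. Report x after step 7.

x_post = -3.3268

step 1: x_pred=-1.2505  r=2.5105  x^+=-0.3467  v^+=-1.0574  a^+=-0.5267
step 2: x_pred=-2.4337  r=8.2937  x^+=0.5521  v^+=-0.5456  a^+=0.4752
step 3: x_pred=0.2605  r=-1.9305  x^+=-0.4345  v^+=-0.1534  a^+=0.2420
step 4: x_pred=-0.4025  r=-5.0775  x^+=-2.2304  v^+=-0.5834  a^+=-0.3714
step 5: x_pred=-3.4667  r=-1.0733  x^+=-3.8531  v^+=-1.2869  a^+=-0.5011
step 6: x_pred=-6.2459  r=3.0259  x^+=-5.1566  v^+=-1.5481  a^+=-0.1355
step 7: x_pred=-7.5438  r=11.7138  x^+=-3.3268  v^+=0.0569  a^+=1.2796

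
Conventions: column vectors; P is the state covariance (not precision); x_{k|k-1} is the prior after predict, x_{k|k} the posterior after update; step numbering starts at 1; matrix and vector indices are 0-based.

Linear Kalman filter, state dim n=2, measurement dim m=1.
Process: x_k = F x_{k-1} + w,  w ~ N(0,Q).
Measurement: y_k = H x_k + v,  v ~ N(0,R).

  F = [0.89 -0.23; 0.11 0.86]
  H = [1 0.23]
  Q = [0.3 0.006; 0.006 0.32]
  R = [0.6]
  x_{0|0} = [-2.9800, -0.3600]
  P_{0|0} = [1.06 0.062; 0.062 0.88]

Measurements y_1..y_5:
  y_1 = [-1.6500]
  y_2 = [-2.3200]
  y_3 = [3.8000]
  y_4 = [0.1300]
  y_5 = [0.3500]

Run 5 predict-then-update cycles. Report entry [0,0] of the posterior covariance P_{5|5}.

step 1: x^-=[-2.5694, -0.6374]  P^-=[1.1608 -0.0184; -0.0184 0.9954]  S=[1.8050]  K=[0.6408; 0.1166]  nu=[1.0660]  x^+=[-1.8863, -0.5131]  P^+=[0.4197 -0.1533; -0.1533 0.9708]
step 2: x^-=[-1.5608, -0.6487]  P^-=[0.7466 -0.2584; -0.2584 1.0141]  S=[1.2814]  K=[0.5363; -0.0196]  nu=[-0.6099]  x^+=[-1.8879, -0.6368]  P^+=[0.3781 -0.2449; -0.2449 1.0136]
step 3: x^-=[-1.5338, -0.7553]  P^-=[0.7534 -0.3387; -0.3387 1.0279]  S=[1.2519]  K=[0.5395; -0.0817]  nu=[5.5075]  x^+=[1.4377, -1.2054]  P^+=[0.3889 -0.2835; -0.2835 1.0195]
step 4: x^-=[1.5568, -0.8785]  P^-=[0.7781 -0.3674; -0.3674 1.0251]  S=[1.2633]  K=[0.5490; -0.1042]  nu=[-1.2247]  x^+=[0.8844, -0.7509]  P^+=[0.3973 -0.2952; -0.2952 1.0114]
step 5: x^-=[0.9598, -0.5485]  P^-=[0.7890 -0.3736; -0.3736 1.0170]  S=[1.2710]  K=[0.5532; -0.1099]  nu=[-0.4837]  x^+=[0.6922, -0.4953]  P^+=[0.4001 -0.2963; -0.2963 1.0016]

P_post[0,0] = 0.4001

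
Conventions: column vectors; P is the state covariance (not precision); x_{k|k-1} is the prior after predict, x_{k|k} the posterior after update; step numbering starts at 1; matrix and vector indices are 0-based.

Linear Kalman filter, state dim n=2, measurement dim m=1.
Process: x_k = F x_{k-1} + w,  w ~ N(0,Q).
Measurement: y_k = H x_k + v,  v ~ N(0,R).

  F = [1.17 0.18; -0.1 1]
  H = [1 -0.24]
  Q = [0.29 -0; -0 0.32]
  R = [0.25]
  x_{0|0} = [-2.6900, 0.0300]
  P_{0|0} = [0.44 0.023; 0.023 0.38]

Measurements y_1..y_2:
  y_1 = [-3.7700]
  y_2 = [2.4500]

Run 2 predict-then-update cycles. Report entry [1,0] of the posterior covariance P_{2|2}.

step 1: x^-=[-3.1419, 0.2990]  P^-=[0.9143 0.0434; 0.0434 0.6998]  S=[1.1838]  K=[0.7636; -0.1052]  nu=[-0.5563]  x^+=[-3.5667, 0.3575]  P^+=[0.2241 0.1385; 0.1385 0.6867]
step 2: x^-=[-4.1087, 0.7142]  P^-=[0.6774 0.2569; 0.2569 0.9812]  S=[0.8606]  K=[0.7155; 0.0249]  nu=[6.7301]  x^+=[0.7066, 0.8819]  P^+=[0.2369 0.2416; 0.2416 0.9807]

P_post[1,0] = 0.2416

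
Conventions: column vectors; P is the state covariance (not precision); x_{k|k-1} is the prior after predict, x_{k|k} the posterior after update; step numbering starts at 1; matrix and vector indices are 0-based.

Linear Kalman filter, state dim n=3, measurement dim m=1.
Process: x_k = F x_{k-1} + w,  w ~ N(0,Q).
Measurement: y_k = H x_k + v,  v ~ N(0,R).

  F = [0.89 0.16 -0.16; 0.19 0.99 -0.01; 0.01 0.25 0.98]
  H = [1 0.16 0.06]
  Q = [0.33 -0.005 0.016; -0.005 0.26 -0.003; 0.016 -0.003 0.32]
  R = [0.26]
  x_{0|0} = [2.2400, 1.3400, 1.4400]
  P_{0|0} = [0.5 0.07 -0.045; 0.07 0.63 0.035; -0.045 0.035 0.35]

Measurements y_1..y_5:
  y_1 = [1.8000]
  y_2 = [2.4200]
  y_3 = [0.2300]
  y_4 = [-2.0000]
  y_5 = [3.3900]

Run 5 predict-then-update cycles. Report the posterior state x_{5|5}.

x_post = [1.4179, 2.0028, 2.5937]

step 1: x^-=[1.9776, 1.7378, 1.7686]  P^-=[0.7821 0.2399 -0.0286; 0.2399 0.9214 0.1800; -0.0286 0.1800 0.7122]  S=[1.1450]  K=[0.7151; 0.3477; 0.0375]  nu=[-0.5618]  x^+=[1.5759, 1.5425, 1.7476]  P^+=[0.1966 -0.0448 -0.0593; -0.0448 0.7830 0.1650; -0.0593 0.1650 0.7106]
step 2: x^-=[1.3697, 1.8090, 2.1140]  P^-=[0.5197 0.0885 -0.1047; 0.0885 1.0147 0.3303; -0.1047 0.3303 1.1309]  S=[0.8318]  K=[0.6342; 0.3254; 0.0192]  nu=[0.6340]  x^+=[1.7718, 2.0153, 2.1262]  P^+=[0.1851 -0.0832 -0.1149; -0.0832 0.9266 0.3251; -0.1149 0.3251 1.1306]
step 3: x^-=[1.5592, 2.3105, 2.6052]  P^-=[0.5217 0.0516 -0.2032; 0.0516 1.1376 0.5041; -0.2032 0.5041 1.6204]  S=[0.8184]  K=[0.6326; 0.3224; -0.0310]  nu=[-1.8552]  x^+=[0.3856, 1.7125, 2.6626]  P^+=[0.1942 -0.1153 -0.1872; -0.1153 1.0526 0.5122; -0.1872 0.5122 1.6196]
step 4: x^-=[0.1912, 1.7420, 3.0414]  P^-=[0.5464 0.0174 -0.3231; 0.0174 1.2460 0.6962; -0.3231 0.6962 2.1880]  S=[0.8264]  K=[0.6412; 0.3129; -0.0973]  nu=[-2.6524]  x^+=[-1.5094, 0.9121, 3.2995]  P^+=[0.2067 -0.1483 -0.2715; -0.1483 1.1651 0.7214; -0.2715 0.7214 2.1802]
step 5: x^-=[-1.7254, 0.5832, 3.4464]  P^-=[0.5775 -0.0220 -0.4628; -0.0220 1.3405 0.9034; -0.4628 0.9034 2.8341]  S=[0.8368]  K=[0.6528; 0.2948; -0.1771]  nu=[4.8153]  x^+=[1.4179, 2.0028, 2.5937]  P^+=[0.2210 -0.1830 -0.3661; -0.1830 1.2678 0.9471; -0.3661 0.9471 2.8079]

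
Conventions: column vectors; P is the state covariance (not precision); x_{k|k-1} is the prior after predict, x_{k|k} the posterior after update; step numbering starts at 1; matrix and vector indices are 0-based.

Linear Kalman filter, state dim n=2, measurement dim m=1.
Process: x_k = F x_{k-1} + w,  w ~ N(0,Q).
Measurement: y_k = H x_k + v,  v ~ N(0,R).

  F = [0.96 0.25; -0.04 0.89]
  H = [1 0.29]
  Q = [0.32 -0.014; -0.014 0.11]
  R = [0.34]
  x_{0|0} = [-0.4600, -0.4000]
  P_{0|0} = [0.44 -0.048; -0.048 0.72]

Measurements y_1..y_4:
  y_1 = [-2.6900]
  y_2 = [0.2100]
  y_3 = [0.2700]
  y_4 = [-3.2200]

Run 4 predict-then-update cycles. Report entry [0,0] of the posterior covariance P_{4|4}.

step 1: x^-=[-0.5416, -0.3376]  P^-=[0.7475 0.0888; 0.0888 0.6844]  S=[1.1965]  K=[0.6462; 0.2401]  nu=[-2.0505]  x^+=[-1.8667, -0.8299]  P^+=[0.2478 -0.0969; -0.0969 0.6155]
step 2: x^-=[-1.9995, -0.6639]  P^-=[0.5403 0.0316; 0.0316 0.6048]  S=[0.9496]  K=[0.5787; 0.2180]  nu=[2.4020]  x^+=[-0.6094, -0.1402]  P^+=[0.2223 -0.0882; -0.0882 0.5597]
step 3: x^-=[-0.6201, -0.1004]  P^-=[0.5176 0.0275; 0.0275 0.5599]  S=[0.9206]  K=[0.5709; 0.2063]  nu=[0.9192]  x^+=[-0.0953, 0.0892]  P^+=[0.2175 -0.0809; -0.0809 0.5208]
step 4: x^-=[-0.0692, 0.0832]  P^-=[0.5142 0.0252; 0.0252 0.5286]  S=[0.9133]  K=[0.5710; 0.1955]  nu=[-3.1749]  x^+=[-1.8822, -0.5374]  P^+=[0.2164 -0.0767; -0.0767 0.4937]

P_post[0,0] = 0.2164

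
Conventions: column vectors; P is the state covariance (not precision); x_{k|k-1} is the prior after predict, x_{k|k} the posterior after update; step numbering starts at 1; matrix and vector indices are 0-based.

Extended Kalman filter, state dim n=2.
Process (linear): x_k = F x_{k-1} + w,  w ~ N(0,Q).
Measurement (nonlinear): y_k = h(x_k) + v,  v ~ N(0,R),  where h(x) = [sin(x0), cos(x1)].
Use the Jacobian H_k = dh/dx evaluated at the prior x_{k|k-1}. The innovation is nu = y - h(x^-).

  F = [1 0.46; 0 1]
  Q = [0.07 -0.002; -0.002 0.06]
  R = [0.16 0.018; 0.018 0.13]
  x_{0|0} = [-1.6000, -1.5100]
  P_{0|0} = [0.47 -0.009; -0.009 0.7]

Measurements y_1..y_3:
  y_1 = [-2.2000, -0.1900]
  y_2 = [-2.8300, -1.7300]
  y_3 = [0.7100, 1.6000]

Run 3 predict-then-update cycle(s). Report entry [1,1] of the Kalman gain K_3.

K[1,1] = 0.4648

step 1: x^-=[-2.2946, -1.5100]  P^-=[0.6798 0.3110; 0.3110 0.7600]  H_jac=[-0.6622 0.0000; 0.0000 0.9982]  S=[0.4582 -0.1876; -0.1876 0.8872]  K=[-0.9190 0.1556; -0.1089 0.8320]  nu=[-1.4507, -0.2508]  x^+=[-1.0005, -1.5607]  P^+=[0.2178 0.0037; 0.0037 0.1064]
step 2: x^-=[-1.7184, -1.5607]  P^-=[0.3137 0.0506; 0.0506 0.1664]  H_jac=[-0.1470 0.0000; 0.0000 0.9999]  S=[0.1668 0.0106; 0.0106 0.2964]  K=[-0.2880 0.1811; -0.0804 0.5643]  nu=[-1.8409, -1.7401]  x^+=[-1.5033, -2.3947]  P^+=[0.2913 0.0184; 0.0184 0.0719]
step 3: x^-=[-2.6048, -2.3947]  P^-=[0.3934 0.0494; 0.0494 0.1319]  H_jac=[-0.8594 0.0000; 0.0000 0.6794]  S=[0.4505 -0.0109; -0.0109 0.1909]  K=[-0.7472 0.1334; -0.0831 0.4648]  nu=[1.2214, 2.3338]  x^+=[-3.2060, -1.4115]  P^+=[0.1363 0.0057; 0.0057 0.0867]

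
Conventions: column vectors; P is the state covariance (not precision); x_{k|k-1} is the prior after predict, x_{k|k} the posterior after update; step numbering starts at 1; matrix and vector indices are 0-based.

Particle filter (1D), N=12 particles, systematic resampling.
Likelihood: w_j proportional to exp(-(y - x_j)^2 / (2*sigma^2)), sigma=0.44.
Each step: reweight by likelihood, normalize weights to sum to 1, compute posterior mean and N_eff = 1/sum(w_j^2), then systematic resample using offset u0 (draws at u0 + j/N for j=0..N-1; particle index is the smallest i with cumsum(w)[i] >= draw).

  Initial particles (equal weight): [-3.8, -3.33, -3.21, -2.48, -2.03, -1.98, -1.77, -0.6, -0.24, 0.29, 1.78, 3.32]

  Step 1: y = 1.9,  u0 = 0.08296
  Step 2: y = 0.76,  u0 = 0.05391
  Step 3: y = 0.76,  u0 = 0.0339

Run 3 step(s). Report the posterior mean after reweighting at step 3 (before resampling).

step 1: w=[0.0000, 0.0000, 0.0000, 0.0000, 0.0000, 0.0000, 0.0000, 0.0000, 0.0000, 0.0013, 0.9931, 0.0056]  mean=1.7868  Neff=1.0140  idx=[10, 10, 10, 10, 10, 10, 10, 10, 10, 10, 10, 11]
step 2: w=[0.0909, 0.0909, 0.0909, 0.0909, 0.0909, 0.0909, 0.0909, 0.0909, 0.0909, 0.0909, 0.0909, 0.0000]  mean=1.7800  Neff=11.0000  idx=[0, 1, 2, 3, 4, 5, 6, 7, 7, 8, 9, 10]
step 3: w=[0.0833, 0.0833, 0.0833, 0.0833, 0.0833, 0.0833, 0.0833, 0.0833, 0.0833, 0.0833, 0.0833, 0.0833]  mean=1.7800  Neff=12.0000  idx=[0, 1, 2, 3, 4, 5, 6, 7, 8, 9, 10, 11]

post_mean = 1.7800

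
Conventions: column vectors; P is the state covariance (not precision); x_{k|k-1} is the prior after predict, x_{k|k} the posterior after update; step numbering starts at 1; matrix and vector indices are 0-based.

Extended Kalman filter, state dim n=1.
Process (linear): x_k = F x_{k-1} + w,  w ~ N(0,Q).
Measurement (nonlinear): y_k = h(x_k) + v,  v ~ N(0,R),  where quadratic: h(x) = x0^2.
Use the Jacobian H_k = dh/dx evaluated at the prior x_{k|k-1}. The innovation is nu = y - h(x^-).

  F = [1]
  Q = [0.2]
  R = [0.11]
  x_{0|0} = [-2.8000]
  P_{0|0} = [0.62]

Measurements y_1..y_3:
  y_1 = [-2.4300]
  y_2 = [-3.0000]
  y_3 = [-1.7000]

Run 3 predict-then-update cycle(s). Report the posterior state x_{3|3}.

step 1: x^-=[-2.8000]  P^-=[0.8200]  H_jac=[-5.6000]  S=[25.8252]  K=[-0.1778]  nu=[-10.2700]  x^+=[-0.9739]  P^+=[0.0035]
step 2: x^-=[-0.9739]  P^-=[0.2035]  H_jac=[-1.9478]  S=[0.8820]  K=[-0.4494]  nu=[-3.9484]  x^+=[0.8005]  P^+=[0.0254]
step 3: x^-=[0.8005]  P^-=[0.2254]  H_jac=[1.6009]  S=[0.6876]  K=[0.5247]  nu=[-2.3407]  x^+=[-0.4278]  P^+=[0.0361]

x_post = [-0.4278]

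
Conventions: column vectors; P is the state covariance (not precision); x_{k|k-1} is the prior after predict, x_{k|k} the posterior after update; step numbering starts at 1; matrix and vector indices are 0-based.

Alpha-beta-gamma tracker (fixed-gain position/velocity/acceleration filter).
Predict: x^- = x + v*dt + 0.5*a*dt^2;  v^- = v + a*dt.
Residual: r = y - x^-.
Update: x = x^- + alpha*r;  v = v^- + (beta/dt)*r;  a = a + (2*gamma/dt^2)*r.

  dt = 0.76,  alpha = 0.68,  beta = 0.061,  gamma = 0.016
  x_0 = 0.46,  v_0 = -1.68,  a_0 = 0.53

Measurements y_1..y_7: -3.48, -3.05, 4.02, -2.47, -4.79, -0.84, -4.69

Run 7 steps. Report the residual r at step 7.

step 1: x_pred=-0.6637  r=-2.8163  x^+=-2.5788  v^+=-1.5032  a^+=0.3740
step 2: x_pred=-3.6133  r=0.5633  x^+=-3.2302  v^+=-1.1738  a^+=0.4052
step 3: x_pred=-4.0053  r=8.0253  x^+=1.4519  v^+=-0.2217  a^+=0.8498
step 4: x_pred=1.5288  r=-3.9988  x^+=-1.1904  v^+=0.1032  a^+=0.6283
step 5: x_pred=-0.9306  r=-3.8594  x^+=-3.5550  v^+=0.2709  a^+=0.4144
step 6: x_pred=-3.2294  r=2.3894  x^+=-1.6046  v^+=0.7776  a^+=0.5468
step 7: x_pred=-0.8557  r=-3.8343  x^+=-3.4630  v^+=0.8854  a^+=0.3344

resid = -3.8343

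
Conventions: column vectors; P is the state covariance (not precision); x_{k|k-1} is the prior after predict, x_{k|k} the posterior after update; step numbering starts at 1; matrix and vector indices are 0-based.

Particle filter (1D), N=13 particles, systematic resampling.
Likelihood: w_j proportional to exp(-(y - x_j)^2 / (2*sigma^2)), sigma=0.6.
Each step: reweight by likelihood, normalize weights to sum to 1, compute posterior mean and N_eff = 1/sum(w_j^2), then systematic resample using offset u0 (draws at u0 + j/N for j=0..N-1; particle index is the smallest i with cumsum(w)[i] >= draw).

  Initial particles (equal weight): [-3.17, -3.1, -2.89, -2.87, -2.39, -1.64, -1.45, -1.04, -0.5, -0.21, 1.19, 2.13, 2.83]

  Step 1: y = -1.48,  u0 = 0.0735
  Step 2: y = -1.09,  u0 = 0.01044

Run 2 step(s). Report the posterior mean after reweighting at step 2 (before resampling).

post_mean = -1.2707

step 1: w=[0.0053, 0.0073, 0.0176, 0.0190, 0.0882, 0.2687, 0.2781, 0.2128, 0.0734, 0.0296, 0.0000, 0.0000, 0.0000]  mean=-1.4636  Neff=4.7702  idx=[4, 5, 5, 5, 5, 6, 6, 6, 7, 7, 7, 8, 9]
step 2: w=[0.0104, 0.0716, 0.0716, 0.0716, 0.0716, 0.0910, 0.0910, 0.0910, 0.1086, 0.1086, 0.1086, 0.0672, 0.0372]  mean=-1.2707  Neff=11.5287  idx=[1, 2, 3, 4, 5, 6, 6, 7, 8, 9, 9, 10, 11]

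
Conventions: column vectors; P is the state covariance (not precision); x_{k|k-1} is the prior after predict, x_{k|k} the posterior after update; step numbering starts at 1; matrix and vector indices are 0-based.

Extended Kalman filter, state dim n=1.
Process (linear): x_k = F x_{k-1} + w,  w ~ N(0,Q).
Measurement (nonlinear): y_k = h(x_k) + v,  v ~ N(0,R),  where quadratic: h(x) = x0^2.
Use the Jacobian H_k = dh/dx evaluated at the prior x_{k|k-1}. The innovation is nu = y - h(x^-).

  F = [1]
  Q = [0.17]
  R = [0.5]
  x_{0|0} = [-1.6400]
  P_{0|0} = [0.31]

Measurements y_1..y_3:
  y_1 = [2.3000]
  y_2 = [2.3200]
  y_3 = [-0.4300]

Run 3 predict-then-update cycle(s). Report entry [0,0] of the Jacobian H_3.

step 1: x^-=[-1.6400]  P^-=[0.4800]  H_jac=[-3.2800]  S=[5.6640]  K=[-0.2780]  nu=[-0.3896]  x^+=[-1.5317]  P^+=[0.0424]
step 2: x^-=[-1.5317]  P^-=[0.2124]  H_jac=[-3.0634]  S=[2.4930]  K=[-0.2610]  nu=[-0.0261]  x^+=[-1.5249]  P^+=[0.0426]
step 3: x^-=[-1.5249]  P^-=[0.2126]  H_jac=[-3.0498]  S=[2.4774]  K=[-0.2617]  nu=[-2.7553]  x^+=[-0.8038]  P^+=[0.0429]

H_jac[0,0] = -3.0498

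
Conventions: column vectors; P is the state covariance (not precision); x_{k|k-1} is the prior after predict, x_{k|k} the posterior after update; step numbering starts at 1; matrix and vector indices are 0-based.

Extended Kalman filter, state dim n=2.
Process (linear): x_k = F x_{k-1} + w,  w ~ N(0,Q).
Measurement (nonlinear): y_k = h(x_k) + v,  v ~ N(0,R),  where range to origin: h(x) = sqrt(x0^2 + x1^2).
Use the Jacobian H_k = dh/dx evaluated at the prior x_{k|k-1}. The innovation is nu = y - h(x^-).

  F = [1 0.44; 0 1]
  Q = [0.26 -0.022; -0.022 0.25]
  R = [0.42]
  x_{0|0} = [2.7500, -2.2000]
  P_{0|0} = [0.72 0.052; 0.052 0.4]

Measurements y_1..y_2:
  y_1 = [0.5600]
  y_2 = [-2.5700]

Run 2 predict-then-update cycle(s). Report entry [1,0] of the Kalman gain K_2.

K[1,0] = -0.6472

step 1: x^-=[1.7820, -2.2000]  P^-=[1.1032 0.2060; 0.2060 0.6500]  H_jac=[0.6294 -0.7771]  S=[1.0480]  K=[0.5098; -0.3582]  nu=[-2.2712]  x^+=[0.6241, -1.3864]  P^+=[0.8308 0.3974; 0.3974 0.5155]
step 2: x^-=[0.0141, -1.3864]  P^-=[1.5403 0.6022; 0.6022 0.7655]  H_jac=[0.0102 -0.9999]  S=[1.1733]  K=[-0.4999; -0.6472]  nu=[-3.9565]  x^+=[1.9919, 1.1741]  P^+=[1.2471 0.2226; 0.2226 0.2741]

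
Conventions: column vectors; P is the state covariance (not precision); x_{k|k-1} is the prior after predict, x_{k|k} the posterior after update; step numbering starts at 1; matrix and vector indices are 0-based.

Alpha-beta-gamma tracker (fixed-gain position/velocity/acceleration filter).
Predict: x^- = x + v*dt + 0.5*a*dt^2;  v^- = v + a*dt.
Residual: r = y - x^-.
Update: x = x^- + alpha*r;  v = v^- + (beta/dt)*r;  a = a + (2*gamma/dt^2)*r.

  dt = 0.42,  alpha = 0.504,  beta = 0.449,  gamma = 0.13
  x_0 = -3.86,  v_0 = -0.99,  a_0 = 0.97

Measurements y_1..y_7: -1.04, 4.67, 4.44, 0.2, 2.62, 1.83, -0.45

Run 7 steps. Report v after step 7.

step 1: x_pred=-4.1902  r=3.1502  x^+=-2.6025  v^+=2.7852  a^+=5.6132
step 2: x_pred=-0.9377  r=5.6077  x^+=1.8886  v^+=11.1376  a^+=13.8785
step 3: x_pred=7.7905  r=-3.3505  x^+=6.1018  v^+=13.3847  a^+=8.9402
step 4: x_pred=12.5119  r=-12.3119  x^+=6.3067  v^+=3.9776  a^+=-9.2067
step 5: x_pred=7.1653  r=-4.5453  x^+=4.8745  v^+=-4.7484  a^+=-15.9061
step 6: x_pred=1.4772  r=0.3528  x^+=1.6550  v^+=-11.0518  a^+=-15.3861
step 7: x_pred=-4.3438  r=3.8938  x^+=-2.3813  v^+=-13.3513  a^+=-9.6470

v_post = -13.3513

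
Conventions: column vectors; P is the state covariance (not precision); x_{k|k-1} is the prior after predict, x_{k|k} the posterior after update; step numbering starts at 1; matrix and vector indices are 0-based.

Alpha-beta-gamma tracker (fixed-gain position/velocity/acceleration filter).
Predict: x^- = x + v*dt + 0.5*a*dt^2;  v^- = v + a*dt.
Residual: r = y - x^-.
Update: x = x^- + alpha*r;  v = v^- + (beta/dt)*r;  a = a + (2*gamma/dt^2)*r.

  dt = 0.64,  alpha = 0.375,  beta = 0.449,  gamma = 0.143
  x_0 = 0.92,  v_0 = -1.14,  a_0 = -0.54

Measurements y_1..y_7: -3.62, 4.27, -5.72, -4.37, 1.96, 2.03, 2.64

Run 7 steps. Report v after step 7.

step 1: x_pred=0.0798  r=-3.6998  x^+=-1.3076  v^+=-4.0812  a^+=-3.1234
step 2: x_pred=-4.5593  r=8.8293  x^+=-1.2483  v^+=0.1141  a^+=3.0416
step 3: x_pred=-0.5524  r=-5.1676  x^+=-2.4902  v^+=-1.5647  a^+=-0.5667
step 4: x_pred=-3.6077  r=-0.7623  x^+=-3.8935  v^+=-2.4622  a^+=-1.0989
step 5: x_pred=-5.6944  r=7.6544  x^+=-2.8240  v^+=2.2046  a^+=4.2457
step 6: x_pred=-0.5436  r=2.5736  x^+=0.4215  v^+=6.7273  a^+=6.0427
step 7: x_pred=5.9645  r=-3.3245  x^+=4.7178  v^+=8.2622  a^+=3.7213

v_post = 8.2622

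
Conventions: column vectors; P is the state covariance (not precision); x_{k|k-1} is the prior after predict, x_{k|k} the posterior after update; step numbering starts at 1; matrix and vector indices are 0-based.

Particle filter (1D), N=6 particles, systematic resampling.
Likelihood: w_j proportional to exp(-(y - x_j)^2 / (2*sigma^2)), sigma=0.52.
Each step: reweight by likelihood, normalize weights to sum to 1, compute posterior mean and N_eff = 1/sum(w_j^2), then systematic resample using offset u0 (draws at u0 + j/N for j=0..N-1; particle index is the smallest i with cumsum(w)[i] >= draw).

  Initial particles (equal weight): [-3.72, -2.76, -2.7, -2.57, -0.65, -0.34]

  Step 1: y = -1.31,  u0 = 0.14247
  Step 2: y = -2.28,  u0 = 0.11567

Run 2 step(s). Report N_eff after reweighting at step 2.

N_eff = 4.4960

step 1: w=[0.0000, 0.0283, 0.0388, 0.0733, 0.6171, 0.2424]  mean=-0.8549  Neff=2.2356  idx=[4, 4, 4, 4, 5, 5]
step 2: w=[0.2348, 0.2348, 0.2348, 0.2348, 0.0303, 0.0303]  mean=-0.6312  Neff=4.4960  idx=[0, 1, 1, 2, 3, 4]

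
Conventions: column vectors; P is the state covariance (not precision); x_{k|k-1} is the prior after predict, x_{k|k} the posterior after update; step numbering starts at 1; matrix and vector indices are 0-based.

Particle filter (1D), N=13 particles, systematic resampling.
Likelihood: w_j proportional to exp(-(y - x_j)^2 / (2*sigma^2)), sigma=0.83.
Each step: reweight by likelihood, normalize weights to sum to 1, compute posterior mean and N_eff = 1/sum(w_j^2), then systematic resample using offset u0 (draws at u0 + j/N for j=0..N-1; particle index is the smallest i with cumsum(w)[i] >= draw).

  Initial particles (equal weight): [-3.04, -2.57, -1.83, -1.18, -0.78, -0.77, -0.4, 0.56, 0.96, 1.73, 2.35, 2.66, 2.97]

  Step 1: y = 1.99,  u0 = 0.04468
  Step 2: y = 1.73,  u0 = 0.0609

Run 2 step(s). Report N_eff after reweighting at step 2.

N_eff = 11.5036

step 1: w=[0.0000, 0.0000, 0.0000, 0.0002, 0.0010, 0.0010, 0.0042, 0.0597, 0.1220, 0.2508, 0.2398, 0.1902, 0.1312]  mean=2.0398  Neff=5.2024  idx=[7, 8, 9, 9, 9, 9, 10, 10, 10, 11, 11, 12, 12]
step 2: w=[0.0411, 0.0722, 0.1110, 0.1110, 0.1110, 0.1110, 0.0839, 0.0839, 0.0839, 0.0592, 0.0592, 0.0363, 0.0363]  mean=1.9828  Neff=11.5036  idx=[1, 2, 2, 3, 4, 4, 5, 6, 7, 8, 9, 10, 12]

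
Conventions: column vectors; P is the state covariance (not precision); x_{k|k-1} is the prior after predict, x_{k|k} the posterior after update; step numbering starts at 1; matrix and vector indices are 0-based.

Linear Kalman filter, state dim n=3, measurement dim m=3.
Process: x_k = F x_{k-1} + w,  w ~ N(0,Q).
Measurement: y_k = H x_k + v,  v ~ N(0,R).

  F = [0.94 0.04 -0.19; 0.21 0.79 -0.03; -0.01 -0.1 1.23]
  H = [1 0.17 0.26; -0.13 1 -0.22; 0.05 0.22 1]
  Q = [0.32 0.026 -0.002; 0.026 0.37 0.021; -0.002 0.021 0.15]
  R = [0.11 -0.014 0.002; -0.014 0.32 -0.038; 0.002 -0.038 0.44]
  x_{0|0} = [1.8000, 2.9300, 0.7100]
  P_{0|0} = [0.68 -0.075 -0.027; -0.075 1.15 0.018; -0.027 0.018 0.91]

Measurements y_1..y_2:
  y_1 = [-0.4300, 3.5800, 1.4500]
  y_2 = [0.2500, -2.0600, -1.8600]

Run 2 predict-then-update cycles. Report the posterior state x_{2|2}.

step 1: x^-=[1.6743, 2.6714, 0.5623]  P^-=[0.9593 0.1445 -0.2486; 0.1445 1.0931 -0.0921; -0.2486 -0.0921 1.5344]  S=[1.1163 0.1433 0.2500; 0.1433 1.4923 -0.1908; 0.2500 -0.1908 1.9675]  K=[0.8766 -0.0602 -0.2031; 0.1506 0.7358 0.1313; -0.0259 -0.1679 0.7503]  nu=[-2.7046, 1.2500, 0.2163]  x^+=[-0.8159, 3.2121, 0.5847]  P^+=[0.1237 -0.0266 -0.0856; -0.0266 0.2211 -0.0172; -0.0856 -0.0172 0.3445]
step 2: x^-=[-0.7495, 2.3487, 0.4062]  P^-=[0.4709 0.0478 -0.1824; 0.0478 0.5068 -0.0476; -0.1824 -0.0476 0.6797]  S=[0.5587 0.0545 0.0366; 0.0545 0.8658 -0.0976; 0.0366 -0.0976 1.1073]  K=[0.7868 -0.0371 -0.1632; 0.1528 0.5928 0.1071; -0.0502 -0.1310 0.5863]  nu=[0.4947, -4.4168, -2.7454]  x^+=[0.2516, -0.4880, -0.6495]  P^+=[0.1081 -0.0181 -0.0703; -0.0181 0.1782 -0.0134; -0.0703 -0.0134 0.2693]

x_post = [0.2516, -0.4880, -0.6495]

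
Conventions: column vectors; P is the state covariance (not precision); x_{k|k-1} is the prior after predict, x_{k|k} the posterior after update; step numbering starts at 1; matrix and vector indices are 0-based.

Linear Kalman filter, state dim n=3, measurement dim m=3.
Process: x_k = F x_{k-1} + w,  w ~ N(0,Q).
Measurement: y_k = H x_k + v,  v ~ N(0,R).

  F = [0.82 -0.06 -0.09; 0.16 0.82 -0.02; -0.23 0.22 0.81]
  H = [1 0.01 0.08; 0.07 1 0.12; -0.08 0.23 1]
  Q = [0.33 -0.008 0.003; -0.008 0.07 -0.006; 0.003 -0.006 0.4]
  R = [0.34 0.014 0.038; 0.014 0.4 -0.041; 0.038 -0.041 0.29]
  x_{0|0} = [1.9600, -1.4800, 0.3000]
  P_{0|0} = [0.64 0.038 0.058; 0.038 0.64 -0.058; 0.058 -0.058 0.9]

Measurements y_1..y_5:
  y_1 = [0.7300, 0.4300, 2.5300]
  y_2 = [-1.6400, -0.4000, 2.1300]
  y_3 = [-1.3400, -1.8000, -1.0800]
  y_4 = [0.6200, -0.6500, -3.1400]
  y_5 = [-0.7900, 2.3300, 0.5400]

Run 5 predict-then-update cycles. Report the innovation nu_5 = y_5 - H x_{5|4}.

innov = [-1.1225, 3.1004, 2.5213]

step 1: x^-=[1.6690, -0.9060, -0.5334]  P^-=[0.7570 0.0737 -0.1407; 0.0737 0.5286 0.0350; -0.1407 0.0350 1.0092]  S=[1.0825 0.1409 -0.0625; 0.1409 0.9632 0.2202; -0.0625 0.2202 1.3679]  K=[0.6780 0.0400 -0.1102; 0.0048 0.5529 0.0214; -0.0090 -0.0193 0.7546]  nu=[-0.8873, 1.2832, 3.4053]  x^+=[0.7436, -0.1280, 2.0193]  P^+=[0.2262 0.0133 0.0072; 0.0133 0.2275 -0.0676; 0.0072 -0.0676 0.2354]
step 2: x^-=[0.4357, -0.0264, 1.4365]  P^-=[0.4817 0.0244 -0.0477; 0.0244 0.2345 -0.0227; -0.0477 -0.0227 0.5493]  S=[0.8181 0.0719 0.0015; 0.0719 0.6420 0.0484; 0.0015 0.0484 0.8511]  K=[0.5826 0.0237 -0.0971; -0.0014 0.3629 0.0138; -0.0073 0.0144 0.6430]  nu=[-2.1903, -0.5765, 0.7345]  x^+=[-0.9253, -0.2223, 1.9164]  P^+=[0.1941 0.0072 0.0069; 0.0072 0.1494 -0.0447; 0.0069 -0.0447 0.1964]
step 3: x^-=[-0.9179, -0.3687, 1.7162]  P^-=[0.4604 0.0183 -0.0407; 0.0183 0.1788 -0.0191; -0.0407 -0.0191 0.5271]  S=[0.7976 0.0647 0.0069; 0.0647 0.5860 0.0376; 0.0069 0.0376 0.8266]  K=[0.5725 0.0207 -0.0945; -0.0014 0.3029 0.0112; -0.0064 0.0305 0.6350]  nu=[-0.5557, -1.5730, -2.7848]  x^+=[-1.0055, -0.8755, -0.0966]  P^+=[0.1907 0.0059 0.0074; 0.0059 0.1248 -0.0375; 0.0074 -0.0375 0.1919]
step 4: x^-=[-0.7633, -0.8768, -0.0396]  P^-=[0.4582 0.0176 -0.0398; 0.0176 0.1616 -0.0182; -0.0398 -0.0182 0.5253]  S=[0.7955 0.0639 0.0077; 0.0639 0.5688 0.0344; 0.0077 0.0344 0.8241]  K=[0.5714 0.0205 -0.0941; -0.0004 0.2819 0.0095; -0.0065 0.0362 0.6347]  nu=[1.3952, 0.2850, -2.9598]  x^+=[0.3182, -0.8251, -1.9171]  P^+=[0.1903 0.0058 0.0075; 0.0058 0.1162 -0.0351; 0.0075 -0.0351 0.1910]
step 5: x^-=[0.4830, -0.5873, -1.8075]  P^-=[0.4579 0.0178 -0.0397; 0.0178 0.1557 -0.0182; -0.0397 -0.0182 0.5251]  S=[0.7952 0.0640 0.0079; 0.0640 0.5629 0.0331; 0.0079 0.0331 0.8236]  K=[0.5713 0.0206 -0.0940; 0.0003 0.2743 0.0087; -0.0067 0.0382 0.6349]  nu=[-1.1225, 3.1004, 2.5213]  x^+=[-0.3312, 0.2847, -0.0809]  P^+=[0.1903 0.0059 0.0075; 0.0059 0.1131 -0.0343; 0.0075 -0.0343 0.1908]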